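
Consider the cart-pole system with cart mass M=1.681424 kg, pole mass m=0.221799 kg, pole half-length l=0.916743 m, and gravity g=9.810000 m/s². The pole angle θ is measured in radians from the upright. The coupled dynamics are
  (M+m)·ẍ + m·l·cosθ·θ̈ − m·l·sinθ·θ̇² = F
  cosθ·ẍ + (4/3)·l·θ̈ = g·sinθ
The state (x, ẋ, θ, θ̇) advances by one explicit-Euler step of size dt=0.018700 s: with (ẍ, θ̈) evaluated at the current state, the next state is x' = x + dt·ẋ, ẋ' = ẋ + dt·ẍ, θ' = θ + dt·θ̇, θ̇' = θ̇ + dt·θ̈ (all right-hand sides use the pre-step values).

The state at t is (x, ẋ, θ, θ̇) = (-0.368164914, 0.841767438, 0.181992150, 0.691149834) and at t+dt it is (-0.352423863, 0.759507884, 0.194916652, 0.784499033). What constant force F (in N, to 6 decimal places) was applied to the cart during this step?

ẍ = (ẋ'−ẋ)/dt = (0.759507884−0.841767438)/0.018700 = -4.398907
θ̈ = (θ̇'−θ̇)/dt = (0.784499033−0.691149834)/0.018700 = 4.991936
sinθ=0.180989, cosθ=0.983485
F = (M+m)·ẍ + m·l·cosθ·θ̈ − m·l·sinθ·θ̇² = -8.372100 + 0.998261 − 0.017579 = -7.391419

F = -7.391419 N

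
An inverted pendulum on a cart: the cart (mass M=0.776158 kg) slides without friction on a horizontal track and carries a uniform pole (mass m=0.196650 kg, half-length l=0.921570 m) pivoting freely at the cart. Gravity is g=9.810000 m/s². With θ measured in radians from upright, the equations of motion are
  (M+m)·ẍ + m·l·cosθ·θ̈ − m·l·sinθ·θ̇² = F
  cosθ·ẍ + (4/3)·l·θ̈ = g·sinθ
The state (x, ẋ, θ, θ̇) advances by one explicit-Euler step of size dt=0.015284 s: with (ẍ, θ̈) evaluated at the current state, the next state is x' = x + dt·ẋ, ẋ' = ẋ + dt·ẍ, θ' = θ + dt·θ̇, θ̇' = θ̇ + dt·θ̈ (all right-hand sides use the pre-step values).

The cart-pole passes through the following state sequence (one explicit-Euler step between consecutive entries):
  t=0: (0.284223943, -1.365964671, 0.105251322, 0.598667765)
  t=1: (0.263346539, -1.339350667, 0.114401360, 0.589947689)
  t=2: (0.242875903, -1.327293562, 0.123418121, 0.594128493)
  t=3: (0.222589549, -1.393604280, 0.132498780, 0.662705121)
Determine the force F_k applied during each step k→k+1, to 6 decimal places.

step 0→1:
  ẍ = (ẋ'−ẋ)/dt = (-1.339350667−-1.365964671)/0.015284 = 1.741298
  θ̈ = (θ̇'−θ̇)/dt = (0.589947689−0.598667765)/0.015284 = -0.570536
  sinθ=0.105057, cosθ=0.994466
  F = (M+m)·ẍ + m·l·cosθ·θ̈ − m·l·sinθ·θ̇² = 1.693949 + -0.102824 − 0.006824 = 1.584301
step 1→2:
  ẍ = (ẋ'−ẋ)/dt = (-1.327293562−-1.339350667)/0.015284 = 0.788871
  θ̈ = (θ̇'−θ̇)/dt = (0.594128493−0.589947689)/0.015284 = 0.273541
  sinθ=0.114152, cosθ=0.993463
  F = (M+m)·ẍ + m·l·cosθ·θ̈ − m·l·sinθ·θ̇² = 0.767420 + 0.049249 − 0.007200 = 0.809469
step 2→3:
  ẍ = (ẋ'−ẋ)/dt = (-1.393604280−-1.327293562)/0.015284 = -4.338571
  θ̈ = (θ̇'−θ̇)/dt = (0.662705121−0.594128493)/0.015284 = 4.486825
  sinθ=0.123105, cosθ=0.992394
  F = (M+m)·ẍ + m·l·cosθ·θ̈ − m·l·sinθ·θ̇² = -4.220596 + 0.806948 − 0.007875 = -3.421524

F_0 = 1.584301 N
F_1 = 0.809469 N
F_2 = -3.421524 N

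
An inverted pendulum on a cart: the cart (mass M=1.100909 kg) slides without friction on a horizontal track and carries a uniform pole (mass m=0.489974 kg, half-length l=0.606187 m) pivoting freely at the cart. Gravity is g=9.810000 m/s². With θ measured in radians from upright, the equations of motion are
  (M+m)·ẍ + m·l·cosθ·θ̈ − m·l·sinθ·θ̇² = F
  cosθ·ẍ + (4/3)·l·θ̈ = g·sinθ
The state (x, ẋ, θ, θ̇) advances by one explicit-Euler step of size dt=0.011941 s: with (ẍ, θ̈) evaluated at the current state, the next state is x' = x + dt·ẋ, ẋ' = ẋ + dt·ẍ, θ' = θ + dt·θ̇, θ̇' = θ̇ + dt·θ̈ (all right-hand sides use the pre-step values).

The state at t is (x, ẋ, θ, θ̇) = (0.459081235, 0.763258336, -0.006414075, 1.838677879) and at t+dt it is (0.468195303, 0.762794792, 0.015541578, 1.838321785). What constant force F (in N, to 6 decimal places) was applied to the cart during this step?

F = -0.064174 N

ẍ = (ẋ'−ẋ)/dt = (0.762794792−0.763258336)/0.011941 = -0.038820
θ̈ = (θ̇'−θ̇)/dt = (1.838321785−1.838677879)/0.011941 = -0.029821
sinθ=-0.006414, cosθ=0.999979
F = (M+m)·ẍ + m·l·cosθ·θ̈ − m·l·sinθ·θ̇² = -0.061757 + -0.008857 − -0.006441 = -0.064174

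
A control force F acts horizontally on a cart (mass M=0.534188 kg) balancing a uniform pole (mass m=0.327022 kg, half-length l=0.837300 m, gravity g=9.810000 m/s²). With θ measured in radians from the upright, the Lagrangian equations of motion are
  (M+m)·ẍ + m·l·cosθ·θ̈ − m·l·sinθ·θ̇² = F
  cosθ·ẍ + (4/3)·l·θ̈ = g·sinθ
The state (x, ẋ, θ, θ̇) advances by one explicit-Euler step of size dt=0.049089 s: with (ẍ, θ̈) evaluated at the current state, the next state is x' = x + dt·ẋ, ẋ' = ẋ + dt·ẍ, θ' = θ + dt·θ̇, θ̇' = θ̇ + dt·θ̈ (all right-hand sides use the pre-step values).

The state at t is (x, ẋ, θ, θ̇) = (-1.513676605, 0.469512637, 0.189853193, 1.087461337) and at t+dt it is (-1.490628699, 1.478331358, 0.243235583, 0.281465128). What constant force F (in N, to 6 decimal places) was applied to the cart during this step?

ẍ = (ẋ'−ẋ)/dt = (1.478331358−0.469512637)/0.049089 = 20.550810
θ̈ = (θ̇'−θ̇)/dt = (0.281465128−1.087461337)/0.049089 = -16.419080
sinθ=0.188715, cosθ=0.982032
F = (M+m)·ẍ + m·l·cosθ·θ̈ − m·l·sinθ·θ̇² = 17.698563 + -4.415018 − 0.061107 = 13.222438

F = 13.222438 N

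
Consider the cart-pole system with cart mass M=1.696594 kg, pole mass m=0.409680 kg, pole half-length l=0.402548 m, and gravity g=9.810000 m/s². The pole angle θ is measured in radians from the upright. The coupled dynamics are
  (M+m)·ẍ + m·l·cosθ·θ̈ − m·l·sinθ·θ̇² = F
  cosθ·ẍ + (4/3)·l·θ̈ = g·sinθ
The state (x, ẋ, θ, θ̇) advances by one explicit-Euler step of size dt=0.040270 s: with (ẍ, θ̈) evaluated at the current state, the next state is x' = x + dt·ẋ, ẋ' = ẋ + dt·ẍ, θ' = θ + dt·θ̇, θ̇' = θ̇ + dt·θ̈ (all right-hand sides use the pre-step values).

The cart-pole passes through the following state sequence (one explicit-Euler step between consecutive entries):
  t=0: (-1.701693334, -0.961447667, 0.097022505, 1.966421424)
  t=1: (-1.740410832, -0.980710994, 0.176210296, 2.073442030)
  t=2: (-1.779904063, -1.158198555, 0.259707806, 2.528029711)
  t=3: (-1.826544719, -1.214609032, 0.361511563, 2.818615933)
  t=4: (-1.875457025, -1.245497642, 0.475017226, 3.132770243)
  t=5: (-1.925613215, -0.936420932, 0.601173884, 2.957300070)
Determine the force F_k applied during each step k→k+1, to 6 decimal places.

F_0 = -0.633104 N
F_1 = -7.574737 N
F_2 = -2.071022 N
F_3 = -0.875607 N
F_4 = 14.786612 N

step 0→1:
  ẍ = (ẋ'−ẋ)/dt = (-0.980710994−-0.961447667)/0.040270 = -0.478354
  θ̈ = (θ̇'−θ̇)/dt = (2.073442030−1.966421424)/0.040270 = 2.657577
  sinθ=0.096870, cosθ=0.995297
  F = (M+m)·ẍ + m·l·cosθ·θ̈ − m·l·sinθ·θ̇² = -1.007545 + 0.436215 − 0.061774 = -0.633104
step 1→2:
  ẍ = (ẋ'−ẋ)/dt = (-1.158198555−-0.980710994)/0.040270 = -4.407439
  θ̈ = (θ̇'−θ̇)/dt = (2.528029711−2.073442030)/0.040270 = 11.288495
  sinθ=0.175300, cosθ=0.984515
  F = (M+m)·ẍ + m·l·cosθ·θ̈ − m·l·sinθ·θ̇² = -9.283274 + 1.832824 − 0.124288 = -7.574737
step 2→3:
  ẍ = (ẋ'−ẋ)/dt = (-1.214609032−-1.158198555)/0.040270 = -1.400806
  θ̈ = (θ̇'−θ̇)/dt = (2.818615933−2.528029711)/0.040270 = 7.215948
  sinθ=0.256798, cosθ=0.966465
  F = (M+m)·ẍ + m·l·cosθ·θ̈ − m·l·sinθ·θ̇² = -2.950482 + 1.150117 − 0.270657 = -2.071022
step 3→4:
  ẍ = (ẋ'−ẋ)/dt = (-1.245497642−-1.214609032)/0.040270 = -0.767038
  θ̈ = (θ̇'−θ̇)/dt = (3.132770243−2.818615933)/0.040270 = 7.801200
  sinθ=0.353688, cosθ=0.935363
  F = (M+m)·ẍ + m·l·cosθ·θ̈ − m·l·sinθ·θ̇² = -1.615592 + 1.203384 − 0.463399 = -0.875607
step 4→5:
  ẍ = (ẋ'−ẋ)/dt = (-0.936420932−-1.245497642)/0.040270 = 7.675111
  θ̈ = (θ̇'−θ̇)/dt = (2.957300070−3.132770243)/0.040270 = -4.357342
  sinθ=0.457354, cosθ=0.889285
  F = (M+m)·ẍ + m·l·cosθ·θ̈ − m·l·sinθ·θ̇² = 16.165886 + -0.639036 − 0.740239 = 14.786612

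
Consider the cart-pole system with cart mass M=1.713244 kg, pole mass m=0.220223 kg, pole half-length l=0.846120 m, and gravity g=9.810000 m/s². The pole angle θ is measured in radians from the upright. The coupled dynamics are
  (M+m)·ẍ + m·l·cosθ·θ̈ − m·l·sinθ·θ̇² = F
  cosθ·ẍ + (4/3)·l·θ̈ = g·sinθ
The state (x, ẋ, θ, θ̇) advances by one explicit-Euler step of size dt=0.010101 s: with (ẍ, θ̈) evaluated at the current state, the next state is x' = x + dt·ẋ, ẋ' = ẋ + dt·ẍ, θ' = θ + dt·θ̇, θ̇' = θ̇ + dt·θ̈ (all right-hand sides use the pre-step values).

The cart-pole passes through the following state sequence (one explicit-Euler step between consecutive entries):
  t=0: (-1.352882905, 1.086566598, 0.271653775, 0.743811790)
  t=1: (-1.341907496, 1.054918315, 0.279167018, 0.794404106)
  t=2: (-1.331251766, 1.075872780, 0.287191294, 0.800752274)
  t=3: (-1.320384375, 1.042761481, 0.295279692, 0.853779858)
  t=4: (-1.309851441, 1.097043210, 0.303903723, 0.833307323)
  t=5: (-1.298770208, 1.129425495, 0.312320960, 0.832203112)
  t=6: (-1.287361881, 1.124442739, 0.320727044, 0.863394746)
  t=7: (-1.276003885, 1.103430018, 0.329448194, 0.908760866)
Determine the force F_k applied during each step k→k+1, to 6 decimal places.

step 0→1:
  ẍ = (ẋ'−ẋ)/dt = (1.054918315−1.086566598)/0.010101 = -3.133183
  θ̈ = (θ̇'−θ̇)/dt = (0.794404106−0.743811790)/0.010101 = 5.008644
  sinθ=0.268325, cosθ=0.963328
  F = (M+m)·ẍ + m·l·cosθ·θ̈ − m·l·sinθ·θ̇² = -6.057906 + 0.899061 − 0.027662 = -5.186507
step 1→2:
  ẍ = (ẋ'−ẋ)/dt = (1.075872780−1.054918315)/0.010101 = 2.074494
  θ̈ = (θ̇'−θ̇)/dt = (0.800752274−0.794404106)/0.010101 = 0.628469
  sinθ=0.275555, cosθ=0.961285
  F = (M+m)·ẍ + m·l·cosθ·θ̈ − m·l·sinθ·θ̇² = 4.010966 + 0.112572 − 0.032403 = 4.091135
step 2→3:
  ẍ = (ẋ'−ẋ)/dt = (1.042761481−1.075872780)/0.010101 = -3.278022
  θ̈ = (θ̇'−θ̇)/dt = (0.853779858−0.800752274)/0.010101 = 5.249736
  sinθ=0.283260, cosθ=0.959043
  F = (M+m)·ẍ + m·l·cosθ·θ̈ − m·l·sinθ·θ̇² = -6.337947 + 0.938146 − 0.033844 = -5.433645
step 3→4:
  ẍ = (ẋ'−ẋ)/dt = (1.097043210−1.042761481)/0.010101 = 5.373897
  θ̈ = (θ̇'−θ̇)/dt = (0.833307323−0.853779858)/0.010101 = -2.026783
  sinθ=0.291007, cosθ=0.956721
  F = (M+m)·ẍ + m·l·cosθ·θ̈ − m·l·sinθ·θ̇² = 10.390252 + -0.361316 − 0.039527 = 9.989409
step 4→5:
  ẍ = (ẋ'−ẋ)/dt = (1.129425495−1.097043210)/0.010101 = 3.205849
  θ̈ = (θ̇'−θ̇)/dt = (0.832203112−0.833307323)/0.010101 = -0.109317
  sinθ=0.299247, cosθ=0.954176
  F = (M+m)·ẍ + m·l·cosθ·θ̈ − m·l·sinθ·θ̇² = 6.198404 + -0.019436 − 0.038720 = 6.140248
step 5→6:
  ẍ = (ẋ'−ẋ)/dt = (1.124442739−1.129425495)/0.010101 = -0.493293
  θ̈ = (θ̇'−θ̇)/dt = (0.863394746−0.832203112)/0.010101 = 3.087975
  sinθ=0.307268, cosθ=0.951623
  F = (M+m)·ẍ + m·l·cosθ·θ̈ − m·l·sinθ·θ̇² = -0.953766 + 0.547562 − 0.039653 = -0.445857
step 6→7:
  ẍ = (ẋ'−ẋ)/dt = (1.103430018−1.124442739)/0.010101 = -2.080261
  θ̈ = (θ̇'−θ̇)/dt = (0.908760866−0.863394746)/0.010101 = 4.491250
  sinθ=0.315257, cosθ=0.949006
  F = (M+m)·ẍ + m·l·cosθ·θ̈ − m·l·sinθ·θ̇² = -4.022117 + 0.794202 − 0.043790 = -3.271705

F_0 = -5.186507 N
F_1 = 4.091135 N
F_2 = -5.433645 N
F_3 = 9.989409 N
F_4 = 6.140248 N
F_5 = -0.445857 N
F_6 = -3.271705 N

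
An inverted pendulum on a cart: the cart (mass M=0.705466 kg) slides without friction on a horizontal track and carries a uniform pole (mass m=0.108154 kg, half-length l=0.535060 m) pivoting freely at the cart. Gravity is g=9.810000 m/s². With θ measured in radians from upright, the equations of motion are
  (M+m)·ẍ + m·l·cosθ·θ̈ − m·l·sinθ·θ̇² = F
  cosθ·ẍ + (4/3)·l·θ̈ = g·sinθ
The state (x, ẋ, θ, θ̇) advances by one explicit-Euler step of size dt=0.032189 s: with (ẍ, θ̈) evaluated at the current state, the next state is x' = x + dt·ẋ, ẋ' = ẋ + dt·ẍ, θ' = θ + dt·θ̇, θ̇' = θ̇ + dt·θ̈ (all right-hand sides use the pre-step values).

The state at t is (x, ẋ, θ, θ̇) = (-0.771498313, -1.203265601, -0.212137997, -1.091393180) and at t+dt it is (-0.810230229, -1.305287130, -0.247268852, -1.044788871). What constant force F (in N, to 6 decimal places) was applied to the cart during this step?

F = -2.482311 N

ẍ = (ẋ'−ẋ)/dt = (-1.305287130−-1.203265601)/0.032189 = -3.169453
θ̈ = (θ̇'−θ̇)/dt = (-1.044788871−-1.091393180)/0.032189 = 1.447833
sinθ=-0.210550, cosθ=0.977583
F = (M+m)·ẍ + m·l·cosθ·θ̈ − m·l·sinθ·θ̇² = -2.578731 + 0.081906 − -0.014513 = -2.482311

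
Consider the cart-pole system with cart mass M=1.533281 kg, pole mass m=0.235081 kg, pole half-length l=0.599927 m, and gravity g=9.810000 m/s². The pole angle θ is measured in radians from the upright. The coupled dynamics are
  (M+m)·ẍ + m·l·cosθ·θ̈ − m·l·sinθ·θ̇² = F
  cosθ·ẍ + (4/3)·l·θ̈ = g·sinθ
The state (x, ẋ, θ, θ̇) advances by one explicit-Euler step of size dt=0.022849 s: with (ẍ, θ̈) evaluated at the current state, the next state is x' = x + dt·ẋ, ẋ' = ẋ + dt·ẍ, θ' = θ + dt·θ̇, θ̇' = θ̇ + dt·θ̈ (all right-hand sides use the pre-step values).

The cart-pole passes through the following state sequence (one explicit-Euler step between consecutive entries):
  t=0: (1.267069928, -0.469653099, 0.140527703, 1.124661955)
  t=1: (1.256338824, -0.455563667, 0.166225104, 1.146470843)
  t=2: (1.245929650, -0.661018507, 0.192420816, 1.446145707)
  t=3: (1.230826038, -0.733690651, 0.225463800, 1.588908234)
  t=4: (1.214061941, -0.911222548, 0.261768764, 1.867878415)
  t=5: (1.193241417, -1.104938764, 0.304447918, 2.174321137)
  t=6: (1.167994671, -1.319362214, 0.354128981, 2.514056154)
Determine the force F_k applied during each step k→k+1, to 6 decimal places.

F_0 = 1.198728 N
F_1 = -14.107327 N
F_2 = -4.815835 N
F_3 = -12.141083 N
F_4 = -13.292668 N
F_5 = -14.794310 N

step 0→1:
  ẍ = (ẋ'−ẋ)/dt = (-0.455563667−-0.469653099)/0.022849 = 0.616632
  θ̈ = (θ̇'−θ̇)/dt = (1.146470843−1.124661955)/0.022849 = 0.954479
  sinθ=0.140066, cosθ=0.990142
  F = (M+m)·ẍ + m·l·cosθ·θ̈ − m·l·sinθ·θ̇² = 1.090429 + 0.133285 − 0.024986 = 1.198728
step 1→2:
  ẍ = (ẋ'−ẋ)/dt = (-0.661018507−-0.455563667)/0.022849 = -8.991853
  θ̈ = (θ̇'−θ̇)/dt = (1.446145707−1.146470843)/0.022849 = 13.115448
  sinθ=0.165461, cosθ=0.986216
  F = (M+m)·ẍ + m·l·cosθ·θ̈ − m·l·sinθ·θ̇² = -15.900850 + 1.824195 − 0.030672 = -14.107327
step 2→3:
  ẍ = (ẋ'−ẋ)/dt = (-0.733690651−-0.661018507)/0.022849 = -3.180539
  θ̈ = (θ̇'−θ̇)/dt = (1.588908234−1.446145707)/0.022849 = 6.248086
  sinθ=0.191236, cosθ=0.981544
  F = (M+m)·ẍ + m·l·cosθ·θ̈ − m·l·sinθ·θ̇² = -5.624345 + 0.864914 − 0.056404 = -4.815835
step 3→4:
  ẍ = (ẋ'−ẋ)/dt = (-0.911222548−-0.733690651)/0.022849 = -7.769789
  θ̈ = (θ̇'−θ̇)/dt = (1.867878415−1.588908234)/0.022849 = 12.209295
  sinθ=0.223558, cosθ=0.974691
  F = (M+m)·ẍ + m·l·cosθ·θ̈ − m·l·sinθ·θ̇² = -13.739799 + 1.678314 − 0.079598 = -12.141083
step 4→5:
  ẍ = (ẋ'−ẋ)/dt = (-1.104938764−-0.911222548)/0.022849 = -8.478105
  θ̈ = (θ̇'−θ̇)/dt = (2.174321137−1.867878415)/0.022849 = 13.411647
  sinθ=0.258789, cosθ=0.965934
  F = (M+m)·ẍ + m·l·cosθ·θ̈ − m·l·sinθ·θ̇² = -14.992358 + 1.827029 − 0.127339 = -13.292668
step 5→6:
  ẍ = (ẋ'−ẋ)/dt = (-1.319362214−-1.104938764)/0.022849 = -9.384369
  θ̈ = (θ̇'−θ̇)/dt = (2.514056154−2.174321137)/0.022849 = 14.868704
  sinθ=0.299767, cosθ=0.954013
  F = (M+m)·ẍ + m·l·cosθ·θ̈ − m·l·sinθ·θ̇² = -16.594962 + 2.000521 − 0.199869 = -14.794310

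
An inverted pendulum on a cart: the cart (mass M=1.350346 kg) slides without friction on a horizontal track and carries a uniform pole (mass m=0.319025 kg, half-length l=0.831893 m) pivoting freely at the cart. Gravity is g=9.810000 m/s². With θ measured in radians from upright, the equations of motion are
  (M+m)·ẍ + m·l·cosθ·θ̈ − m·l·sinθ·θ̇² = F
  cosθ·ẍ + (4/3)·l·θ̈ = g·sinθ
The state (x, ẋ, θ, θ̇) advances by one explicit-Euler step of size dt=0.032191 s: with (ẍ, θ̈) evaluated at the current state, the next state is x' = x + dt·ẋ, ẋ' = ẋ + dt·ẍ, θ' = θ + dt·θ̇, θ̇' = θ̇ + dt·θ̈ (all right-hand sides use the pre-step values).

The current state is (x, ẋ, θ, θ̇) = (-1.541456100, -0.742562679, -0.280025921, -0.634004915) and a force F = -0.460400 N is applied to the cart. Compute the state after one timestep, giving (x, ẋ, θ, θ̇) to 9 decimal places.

sinθ=-0.276380560, cosθ=0.961048275
temp = (F + m·l·θ̇²·sinθ)/(M+m) = (-0.460400 + -0.029483900)/1.669371 = -0.293454181
θ̈ = (g·sinθ − cosθ·temp)/(l·(4/3 − m·cos²θ/(M+m))) = -2.524295189
ẍ = temp − m·l·θ̈·cosθ/(M+m) = 0.092223640
Euler: x'=-1.541456100+0.032191·-0.742562679=-1.565359935, ẋ'=-0.742562679+0.032191·0.092223640=-0.739593908
       θ'=-0.280025921+0.032191·-0.634004915=-0.300435173, θ̇'=-0.634004915+0.032191·-2.524295189=-0.715264501

(-1.565359935, -0.739593908, -0.300435173, -0.715264501)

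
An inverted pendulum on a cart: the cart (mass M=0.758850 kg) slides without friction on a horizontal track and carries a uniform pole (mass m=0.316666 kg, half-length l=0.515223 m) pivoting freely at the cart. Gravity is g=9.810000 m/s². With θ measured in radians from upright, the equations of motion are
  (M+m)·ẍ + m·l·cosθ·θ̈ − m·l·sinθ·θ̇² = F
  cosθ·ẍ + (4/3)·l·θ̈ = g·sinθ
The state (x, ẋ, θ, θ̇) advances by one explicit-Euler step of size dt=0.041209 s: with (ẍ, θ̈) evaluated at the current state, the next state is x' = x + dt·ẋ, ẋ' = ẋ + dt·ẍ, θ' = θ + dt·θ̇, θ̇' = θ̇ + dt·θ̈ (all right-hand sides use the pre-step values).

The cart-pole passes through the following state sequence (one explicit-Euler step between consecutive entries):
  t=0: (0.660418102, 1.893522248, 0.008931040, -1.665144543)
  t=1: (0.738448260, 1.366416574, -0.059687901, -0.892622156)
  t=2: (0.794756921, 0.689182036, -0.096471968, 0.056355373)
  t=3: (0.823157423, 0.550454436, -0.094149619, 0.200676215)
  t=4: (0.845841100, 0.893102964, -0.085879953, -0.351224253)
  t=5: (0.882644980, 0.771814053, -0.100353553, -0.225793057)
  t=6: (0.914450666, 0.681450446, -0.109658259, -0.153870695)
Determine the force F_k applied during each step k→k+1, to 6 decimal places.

step 0→1:
  ẍ = (ẋ'−ẋ)/dt = (1.366416574−1.893522248)/0.041209 = -12.791033
  θ̈ = (θ̇'−θ̇)/dt = (-0.892622156−-1.665144543)/0.041209 = 18.746448
  sinθ=0.008931, cosθ=0.999960
  F = (M+m)·ẍ + m·l·cosθ·θ̈ − m·l·sinθ·θ̇² = -13.756961 + 3.058429 − 0.004040 = -10.702572
step 1→2:
  ẍ = (ẋ'−ẋ)/dt = (0.689182036−1.366416574)/0.041209 = -16.434142
  θ̈ = (θ̇'−θ̇)/dt = (0.056355373−-0.892622156)/0.041209 = 23.028405
  sinθ=-0.059652, cosθ=0.998219
  F = (M+m)·ẍ + m·l·cosθ·θ̈ − m·l·sinθ·θ̇² = -17.675182 + 3.750477 − -0.007755 = -13.916951
step 2→3:
  ẍ = (ẋ'−ẋ)/dt = (0.550454436−0.689182036)/0.041209 = -3.366439
  θ̈ = (θ̇'−θ̇)/dt = (0.200676215−0.056355373)/0.041209 = 3.502168
  sinθ=-0.096322, cosθ=0.995350
  F = (M+m)·ẍ + m·l·cosθ·θ̈ − m·l·sinθ·θ̇² = -3.620659 + 0.568734 − -0.000050 = -3.051875
step 3→4:
  ẍ = (ẋ'−ẋ)/dt = (0.893102964−0.550454436)/0.041209 = 8.314895
  θ̈ = (θ̇'−θ̇)/dt = (-0.351224253−0.200676215)/0.041209 = -13.392717
  sinθ=-0.094011, cosθ=0.995571
  F = (M+m)·ẍ + m·l·cosθ·θ̈ − m·l·sinθ·θ̇² = 8.942803 + -2.175393 − -0.000618 = 6.768028
step 4→5:
  ẍ = (ẋ'−ẋ)/dt = (0.771814053−0.893102964)/0.041209 = -2.943263
  θ̈ = (θ̇'−θ̇)/dt = (-0.225793057−-0.351224253)/0.041209 = 3.043782
  sinθ=-0.085774, cosθ=0.996315
  F = (M+m)·ẍ + m·l·cosθ·θ̈ − m·l·sinθ·θ̇² = -3.165526 + 0.494774 − -0.001726 = -2.669026
step 5→6:
  ẍ = (ẋ'−ẋ)/dt = (0.681450446−0.771814053)/0.041209 = -2.192812
  θ̈ = (θ̇'−θ̇)/dt = (-0.153870695−-0.225793057)/0.041209 = 1.745307
  sinθ=-0.100185, cosθ=0.994969
  F = (M+m)·ẍ + m·l·cosθ·θ̈ − m·l·sinθ·θ̇² = -2.358405 + 0.283321 − -0.000833 = -2.074251

F_0 = -10.702572 N
F_1 = -13.916951 N
F_2 = -3.051875 N
F_3 = 6.768028 N
F_4 = -2.669026 N
F_5 = -2.074251 N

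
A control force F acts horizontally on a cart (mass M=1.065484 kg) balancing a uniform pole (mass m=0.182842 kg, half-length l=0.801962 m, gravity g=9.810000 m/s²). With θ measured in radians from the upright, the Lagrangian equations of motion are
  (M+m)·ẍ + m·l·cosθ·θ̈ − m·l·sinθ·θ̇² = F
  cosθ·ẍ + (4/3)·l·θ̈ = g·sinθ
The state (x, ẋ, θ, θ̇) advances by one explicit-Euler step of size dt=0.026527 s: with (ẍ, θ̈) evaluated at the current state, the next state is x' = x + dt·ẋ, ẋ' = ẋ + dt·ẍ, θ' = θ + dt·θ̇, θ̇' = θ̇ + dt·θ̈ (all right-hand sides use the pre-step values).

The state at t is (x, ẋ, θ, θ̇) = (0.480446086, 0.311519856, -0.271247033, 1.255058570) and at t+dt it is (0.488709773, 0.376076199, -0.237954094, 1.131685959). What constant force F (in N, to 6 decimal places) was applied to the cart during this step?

F = 2.442794 N

ẍ = (ẋ'−ẋ)/dt = (0.376076199−0.311519856)/0.026527 = 2.433609
θ̈ = (θ̇'−θ̇)/dt = (1.131685959−1.255058570)/0.026527 = -4.650832
sinθ=-0.267933, cosθ=0.963438
F = (M+m)·ẍ + m·l·cosθ·θ̈ − m·l·sinθ·θ̇² = 3.037937 + -0.657028 − -0.061885 = 2.442794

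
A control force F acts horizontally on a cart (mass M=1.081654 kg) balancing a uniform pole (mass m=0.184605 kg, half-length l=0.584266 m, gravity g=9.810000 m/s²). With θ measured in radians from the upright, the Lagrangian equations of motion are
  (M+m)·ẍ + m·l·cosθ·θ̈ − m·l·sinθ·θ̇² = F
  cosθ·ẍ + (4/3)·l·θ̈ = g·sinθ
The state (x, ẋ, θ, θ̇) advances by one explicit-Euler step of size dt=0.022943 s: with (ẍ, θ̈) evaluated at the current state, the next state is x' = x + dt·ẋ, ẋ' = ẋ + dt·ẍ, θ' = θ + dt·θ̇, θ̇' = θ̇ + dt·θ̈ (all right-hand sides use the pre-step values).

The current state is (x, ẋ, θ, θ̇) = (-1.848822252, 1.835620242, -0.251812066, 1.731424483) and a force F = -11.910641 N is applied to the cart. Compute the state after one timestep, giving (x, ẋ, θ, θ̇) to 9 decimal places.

(-1.806707617, 1.600144464, -0.212087994, 1.952177074)

sinθ=-0.249159285, cosθ=0.968462519
temp = (F + m·l·θ̇²·sinθ)/(M+m) = (-11.910641 + -0.080563488)/1.266259 = -9.469788162
θ̈ = (g·sinθ − cosθ·temp)/(l·(4/3 − m·cos²θ/(M+m))) = 9.621784035
ẍ = temp − m·l·θ̈·cosθ/(M+m) = -10.263512963
Euler: x'=-1.848822252+0.022943·1.835620242=-1.806707617, ẋ'=1.835620242+0.022943·-10.263512963=1.600144464
       θ'=-0.251812066+0.022943·1.731424483=-0.212087994, θ̇'=1.731424483+0.022943·9.621784035=1.952177074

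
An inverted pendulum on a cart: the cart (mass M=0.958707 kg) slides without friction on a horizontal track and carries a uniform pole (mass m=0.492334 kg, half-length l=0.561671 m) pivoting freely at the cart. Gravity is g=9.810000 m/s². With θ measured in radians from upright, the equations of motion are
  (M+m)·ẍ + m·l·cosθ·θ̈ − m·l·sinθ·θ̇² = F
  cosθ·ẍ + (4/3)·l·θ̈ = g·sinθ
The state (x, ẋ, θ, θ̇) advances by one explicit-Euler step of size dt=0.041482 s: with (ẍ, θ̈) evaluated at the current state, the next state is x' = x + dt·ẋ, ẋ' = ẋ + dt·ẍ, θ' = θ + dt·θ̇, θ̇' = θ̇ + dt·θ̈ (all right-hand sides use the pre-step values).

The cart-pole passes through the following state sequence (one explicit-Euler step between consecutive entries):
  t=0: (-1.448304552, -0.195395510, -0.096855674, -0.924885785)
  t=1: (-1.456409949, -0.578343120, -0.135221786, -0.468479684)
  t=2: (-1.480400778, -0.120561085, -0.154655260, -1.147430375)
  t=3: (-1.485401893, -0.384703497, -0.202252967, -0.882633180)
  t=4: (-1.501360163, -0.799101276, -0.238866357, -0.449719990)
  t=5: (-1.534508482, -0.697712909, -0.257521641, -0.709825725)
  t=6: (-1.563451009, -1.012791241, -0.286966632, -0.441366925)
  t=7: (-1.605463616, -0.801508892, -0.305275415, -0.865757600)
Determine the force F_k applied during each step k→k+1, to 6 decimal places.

F_0 = -10.344377 N
F_1 = 11.536660 N
F_2 = -7.439485 N
F_3 = -11.625280 N
F_4 = 1.875099 N
F_5 = -9.255358 N
F_6 = 4.692500 N

step 0→1:
  ẍ = (ẋ'−ẋ)/dt = (-0.578343120−-0.195395510)/0.041482 = -9.231657
  θ̈ = (θ̇'−θ̇)/dt = (-0.468479684−-0.924885785)/0.041482 = 11.002510
  sinθ=-0.096704, cosθ=0.995313
  F = (M+m)·ẍ + m·l·cosθ·θ̈ − m·l·sinθ·θ̇² = -13.395513 + 3.028261 − -0.022875 = -10.344377
step 1→2:
  ẍ = (ẋ'−ẋ)/dt = (-0.120561085−-0.578343120)/0.041482 = 11.035679
  θ̈ = (θ̇'−θ̇)/dt = (-1.147430375−-0.468479684)/0.041482 = -16.367357
  sinθ=-0.134810, cosθ=0.990871
  F = (M+m)·ẍ + m·l·cosθ·θ̈ − m·l·sinθ·θ̇² = 16.013223 + -4.484744 − -0.008182 = 11.536660
step 2→3:
  ẍ = (ẋ'−ẋ)/dt = (-0.384703497−-0.120561085)/0.041482 = -6.367639
  θ̈ = (θ̇'−θ̇)/dt = (-0.882633180−-1.147430375)/0.041482 = 6.383424
  sinθ=-0.154039, cosθ=0.988065
  F = (M+m)·ẍ + m·l·cosθ·θ̈ − m·l·sinθ·θ̇² = -9.239706 + 1.744138 − -0.056082 = -7.439485
step 3→4:
  ẍ = (ẋ'−ẋ)/dt = (-0.799101276−-0.384703497)/0.041482 = -9.989822
  θ̈ = (θ̇'−θ̇)/dt = (-0.449719990−-0.882633180)/0.041482 = 10.436170
  sinθ=-0.200877, cosθ=0.979616
  F = (M+m)·ẍ + m·l·cosθ·θ̈ − m·l·sinθ·θ̇² = -14.495641 + 2.827086 − -0.043275 = -11.625280
step 4→5:
  ẍ = (ẋ'−ẋ)/dt = (-0.697712909−-0.799101276)/0.041482 = 2.444153
  θ̈ = (θ̇'−θ̇)/dt = (-0.709825725−-0.449719990)/0.041482 = -6.270328
  sinθ=-0.236601, cosθ=0.971607
  F = (M+m)·ẍ + m·l·cosθ·θ̈ − m·l·sinθ·θ̇² = 3.546567 + -1.684700 − -0.013233 = 1.875099
step 5→6:
  ẍ = (ẋ'−ẋ)/dt = (-1.012791241−-0.697712909)/0.041482 = -7.595543
  θ̈ = (θ̇'−θ̇)/dt = (-0.441366925−-0.709825725)/0.041482 = 6.471694
  sinθ=-0.254685, cosθ=0.967024
  F = (M+m)·ẍ + m·l·cosθ·θ̈ − m·l·sinθ·θ̇² = -11.021445 + 1.730602 − -0.035485 = -9.255358
step 6→7:
  ẍ = (ẋ'−ẋ)/dt = (-0.801508892−-1.012791241)/0.041482 = 5.093350
  θ̈ = (θ̇'−θ̇)/dt = (-0.865757600−-0.441366925)/0.041482 = -10.230719
  sinθ=-0.283044, cosθ=0.959107
  F = (M+m)·ẍ + m·l·cosθ·θ̈ − m·l·sinθ·θ̇² = 7.390660 + -2.713407 − -0.015247 = 4.692500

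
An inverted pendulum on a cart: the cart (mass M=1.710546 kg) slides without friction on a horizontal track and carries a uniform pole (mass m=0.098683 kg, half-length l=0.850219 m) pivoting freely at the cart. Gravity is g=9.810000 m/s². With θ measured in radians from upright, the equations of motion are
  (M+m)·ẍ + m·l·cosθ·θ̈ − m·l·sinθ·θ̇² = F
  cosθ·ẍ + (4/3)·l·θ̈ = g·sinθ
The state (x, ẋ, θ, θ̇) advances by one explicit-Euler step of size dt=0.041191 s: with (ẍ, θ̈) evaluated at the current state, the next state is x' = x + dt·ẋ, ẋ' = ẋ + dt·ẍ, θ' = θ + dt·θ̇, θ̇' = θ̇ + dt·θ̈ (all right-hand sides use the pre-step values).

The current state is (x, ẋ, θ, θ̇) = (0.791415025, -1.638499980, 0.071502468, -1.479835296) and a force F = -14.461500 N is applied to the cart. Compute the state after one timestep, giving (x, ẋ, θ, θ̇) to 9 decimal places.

(0.723923572, -1.982632266, 0.010546572, -1.151577526)

sinθ=0.071441556, cosθ=0.997444787
temp = (F + m·l·θ̇²·sinθ)/(M+m) = (-14.461500 + 0.013126557)/1.809229 = -7.985928505
θ̈ = (g·sinθ − cosθ·temp)/(l·(4/3 − m·cos²θ/(M+m))) = 7.969162449
ẍ = temp − m·l·θ̈·cosθ/(M+m) = -8.354550423
Euler: x'=0.791415025+0.041191·-1.638499980=0.723923572, ẋ'=-1.638499980+0.041191·-8.354550423=-1.982632266
       θ'=0.071502468+0.041191·-1.479835296=0.010546572, θ̇'=-1.479835296+0.041191·7.969162449=-1.151577526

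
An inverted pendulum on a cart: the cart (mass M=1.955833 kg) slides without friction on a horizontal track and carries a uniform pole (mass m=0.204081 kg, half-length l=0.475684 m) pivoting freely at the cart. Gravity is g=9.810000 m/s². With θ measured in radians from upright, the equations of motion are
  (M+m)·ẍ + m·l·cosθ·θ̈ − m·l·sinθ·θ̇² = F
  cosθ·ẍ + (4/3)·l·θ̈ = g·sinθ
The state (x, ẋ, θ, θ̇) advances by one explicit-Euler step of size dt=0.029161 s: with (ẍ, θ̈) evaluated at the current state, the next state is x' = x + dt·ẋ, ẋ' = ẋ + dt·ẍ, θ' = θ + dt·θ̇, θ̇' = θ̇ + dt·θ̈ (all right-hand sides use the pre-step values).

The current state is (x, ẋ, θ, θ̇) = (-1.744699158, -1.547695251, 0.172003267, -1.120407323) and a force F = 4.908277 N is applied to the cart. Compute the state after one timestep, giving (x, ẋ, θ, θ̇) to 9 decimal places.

sinθ=0.171156398, cosθ=0.985243872
temp = (F + m·l·θ̇²·sinθ)/(M+m) = (4.908277 + 0.020857686)/2.159914 = 2.282097661
θ̈ = (g·sinθ − cosθ·temp)/(l·(4/3 − m·cos²θ/(M+m))) = -0.964040681
ẍ = temp − m·l·θ̈·cosθ/(M+m) = 2.324787425
Euler: x'=-1.744699158+0.029161·-1.547695251=-1.789831499, ẋ'=-1.547695251+0.029161·2.324787425=-1.479902125
       θ'=0.172003267+0.029161·-1.120407323=0.139331069, θ̇'=-1.120407323+0.029161·-0.964040681=-1.148519713

(-1.789831499, -1.479902125, 0.139331069, -1.148519713)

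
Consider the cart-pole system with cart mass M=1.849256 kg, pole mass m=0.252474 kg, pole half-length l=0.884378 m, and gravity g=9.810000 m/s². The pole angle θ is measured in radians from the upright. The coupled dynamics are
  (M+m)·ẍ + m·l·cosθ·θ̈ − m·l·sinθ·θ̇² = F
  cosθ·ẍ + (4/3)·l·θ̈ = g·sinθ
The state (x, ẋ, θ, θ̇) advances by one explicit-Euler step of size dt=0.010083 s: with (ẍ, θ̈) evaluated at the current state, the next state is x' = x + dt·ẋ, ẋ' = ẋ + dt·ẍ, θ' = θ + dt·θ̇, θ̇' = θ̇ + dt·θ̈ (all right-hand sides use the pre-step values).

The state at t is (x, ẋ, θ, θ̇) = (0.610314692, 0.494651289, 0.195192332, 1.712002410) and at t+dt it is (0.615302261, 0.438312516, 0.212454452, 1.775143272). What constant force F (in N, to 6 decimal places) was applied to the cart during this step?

F = -10.498681 N

ẍ = (ẋ'−ẋ)/dt = (0.438312516−0.494651289)/0.010083 = -5.587501
θ̈ = (θ̇'−θ̇)/dt = (1.775143272−1.712002410)/0.010083 = 6.262111
sinθ=0.193955, cosθ=0.981010
F = (M+m)·ẍ + m·l·cosθ·θ̈ − m·l·sinθ·θ̇² = -11.743419 + 1.371668 − 0.126930 = -10.498681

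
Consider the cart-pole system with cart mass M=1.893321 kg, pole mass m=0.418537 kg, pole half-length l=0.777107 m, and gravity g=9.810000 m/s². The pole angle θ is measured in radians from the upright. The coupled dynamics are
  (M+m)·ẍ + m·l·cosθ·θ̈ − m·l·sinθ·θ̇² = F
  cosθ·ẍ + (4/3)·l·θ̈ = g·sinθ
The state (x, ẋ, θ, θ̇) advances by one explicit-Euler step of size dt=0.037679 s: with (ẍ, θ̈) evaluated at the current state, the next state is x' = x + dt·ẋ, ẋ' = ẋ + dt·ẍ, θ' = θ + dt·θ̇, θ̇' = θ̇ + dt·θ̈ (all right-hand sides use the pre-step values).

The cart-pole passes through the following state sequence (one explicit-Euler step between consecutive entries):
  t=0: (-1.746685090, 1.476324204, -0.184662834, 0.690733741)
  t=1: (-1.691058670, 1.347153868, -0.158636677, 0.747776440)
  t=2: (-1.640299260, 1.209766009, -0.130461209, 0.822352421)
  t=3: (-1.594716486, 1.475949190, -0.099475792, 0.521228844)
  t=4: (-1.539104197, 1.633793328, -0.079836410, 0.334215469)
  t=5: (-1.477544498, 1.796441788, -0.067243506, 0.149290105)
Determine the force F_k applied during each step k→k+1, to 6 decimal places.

F_0 = -7.412943 N
F_1 = -7.765269 N
F_2 = 13.783495 N
F_3 = 8.087233 N
F_4 = 8.391260 N

step 0→1:
  ẍ = (ẋ'−ẋ)/dt = (1.347153868−1.476324204)/0.037679 = -3.428178
  θ̈ = (θ̇'−θ̇)/dt = (0.747776440−0.690733741)/0.037679 = 1.513912
  sinθ=-0.183615, cosθ=0.982998
  F = (M+m)·ẍ + m·l·cosθ·θ̈ − m·l·sinθ·θ̇² = -7.925462 + 0.484025 − -0.028493 = -7.412943
step 1→2:
  ẍ = (ẋ'−ẋ)/dt = (1.209766009−1.347153868)/0.037679 = -3.646271
  θ̈ = (θ̇'−θ̇)/dt = (0.822352421−0.747776440)/0.037679 = 1.979245
  sinθ=-0.157972, cosθ=0.987444
  F = (M+m)·ẍ + m·l·cosθ·θ̈ − m·l·sinθ·θ̇² = -8.429662 + 0.635662 − -0.028730 = -7.765269
step 2→3:
  ẍ = (ẋ'−ẋ)/dt = (1.475949190−1.209766009)/0.037679 = 7.064497
  θ̈ = (θ̇'−θ̇)/dt = (0.521228844−0.822352421)/0.037679 = -7.991814
  sinθ=-0.130091, cosθ=0.991502
  F = (M+m)·ẍ + m·l·cosθ·θ̈ − m·l·sinθ·θ̇² = 16.332114 + -2.577233 − -0.028614 = 13.783495
step 3→4:
  ẍ = (ẋ'−ẋ)/dt = (1.633793328−1.475949190)/0.037679 = 4.189181
  θ̈ = (θ̇'−θ̇)/dt = (0.334215469−0.521228844)/0.037679 = -4.963332
  sinθ=-0.099312, cosθ=0.995056
  F = (M+m)·ẍ + m·l·cosθ·θ̈ − m·l·sinθ·θ̇² = 9.684791 + -1.606333 − -0.008776 = 8.087233
step 4→5:
  ẍ = (ẋ'−ẋ)/dt = (1.796441788−1.633793328)/0.037679 = 4.316687
  θ̈ = (θ̇'−θ̇)/dt = (0.149290105−0.334215469)/0.037679 = -4.907916
  sinθ=-0.079752, cosθ=0.996815
  F = (M+m)·ẍ + m·l·cosθ·θ̈ − m·l·sinθ·θ̇² = 9.979568 + -1.591205 − -0.002897 = 8.391260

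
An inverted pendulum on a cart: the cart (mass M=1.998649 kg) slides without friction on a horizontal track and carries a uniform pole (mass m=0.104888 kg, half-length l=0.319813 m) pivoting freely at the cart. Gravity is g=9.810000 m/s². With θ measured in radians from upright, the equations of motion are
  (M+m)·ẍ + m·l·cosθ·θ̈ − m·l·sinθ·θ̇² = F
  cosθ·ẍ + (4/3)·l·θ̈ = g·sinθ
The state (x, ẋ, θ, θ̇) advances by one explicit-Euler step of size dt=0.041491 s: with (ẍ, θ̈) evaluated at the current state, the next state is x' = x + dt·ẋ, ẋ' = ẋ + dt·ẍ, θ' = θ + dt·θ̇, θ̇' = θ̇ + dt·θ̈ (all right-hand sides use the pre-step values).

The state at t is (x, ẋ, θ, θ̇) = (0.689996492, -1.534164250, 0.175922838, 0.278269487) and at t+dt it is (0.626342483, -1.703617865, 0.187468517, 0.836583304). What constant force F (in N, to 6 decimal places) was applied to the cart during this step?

F = -8.147104 N

ẍ = (ẋ'−ẋ)/dt = (-1.703617865−-1.534164250)/0.041491 = -4.084105
θ̈ = (θ̇'−θ̇)/dt = (0.836583304−0.278269487)/0.041491 = 13.456263
sinθ=0.175017, cosθ=0.984565
F = (M+m)·ẍ + m·l·cosθ·θ̈ − m·l·sinθ·θ̇² = -8.591067 + 0.444417 − 0.000455 = -8.147104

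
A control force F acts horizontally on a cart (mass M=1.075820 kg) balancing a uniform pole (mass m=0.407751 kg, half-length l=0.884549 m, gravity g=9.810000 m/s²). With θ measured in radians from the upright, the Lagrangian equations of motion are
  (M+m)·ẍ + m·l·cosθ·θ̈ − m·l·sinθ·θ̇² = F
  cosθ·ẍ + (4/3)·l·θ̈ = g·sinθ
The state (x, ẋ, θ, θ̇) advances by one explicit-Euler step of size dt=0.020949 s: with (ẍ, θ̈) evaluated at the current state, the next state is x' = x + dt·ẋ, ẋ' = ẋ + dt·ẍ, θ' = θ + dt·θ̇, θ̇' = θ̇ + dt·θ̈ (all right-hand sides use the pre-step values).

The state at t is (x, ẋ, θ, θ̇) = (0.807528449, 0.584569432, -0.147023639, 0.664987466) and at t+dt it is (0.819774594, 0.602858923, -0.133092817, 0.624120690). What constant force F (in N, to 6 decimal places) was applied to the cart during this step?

F = 0.622588 N

ẍ = (ẋ'−ẋ)/dt = (0.602858923−0.584569432)/0.020949 = 0.873048
θ̈ = (θ̇'−θ̇)/dt = (0.624120690−0.664987466)/0.020949 = -1.950775
sinθ=-0.146495, cosθ=0.989211
F = (M+m)·ẍ + m·l·cosθ·θ̈ − m·l·sinθ·θ̇² = 1.295229 + -0.696006 − -0.023365 = 0.622588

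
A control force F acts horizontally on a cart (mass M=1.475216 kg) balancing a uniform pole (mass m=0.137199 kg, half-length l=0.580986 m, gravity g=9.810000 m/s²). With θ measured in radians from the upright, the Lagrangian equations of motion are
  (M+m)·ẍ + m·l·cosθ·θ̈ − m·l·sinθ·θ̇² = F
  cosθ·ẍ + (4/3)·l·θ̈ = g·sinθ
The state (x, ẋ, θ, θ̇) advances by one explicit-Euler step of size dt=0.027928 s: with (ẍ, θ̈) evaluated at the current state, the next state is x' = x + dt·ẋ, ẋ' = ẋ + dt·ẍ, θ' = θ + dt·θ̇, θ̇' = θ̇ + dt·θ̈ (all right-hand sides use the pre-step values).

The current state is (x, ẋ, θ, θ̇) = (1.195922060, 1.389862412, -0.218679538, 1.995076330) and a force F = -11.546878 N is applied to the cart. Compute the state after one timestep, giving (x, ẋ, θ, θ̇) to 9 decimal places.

sinθ=-0.216940798, cosθ=0.976184762
temp = (F + m·l·θ̇²·sinθ)/(M+m) = (-11.546878 + -0.068829859)/1.612415 = -7.203919499
θ̈ = (g·sinθ − cosθ·temp)/(l·(4/3 − m·cos²θ/(M+m))) = 6.740761911
ẍ = temp − m·l·θ̈·cosθ/(M+m) = -7.529217051
Euler: x'=1.195922060+0.027928·1.389862412=1.234738137, ẋ'=1.389862412+0.027928·-7.529217051=1.179586438
       θ'=-0.218679538+0.027928·1.995076330=-0.162961046, θ̇'=1.995076330+0.027928·6.740761911=2.183332329

(1.234738137, 1.179586438, -0.162961046, 2.183332329)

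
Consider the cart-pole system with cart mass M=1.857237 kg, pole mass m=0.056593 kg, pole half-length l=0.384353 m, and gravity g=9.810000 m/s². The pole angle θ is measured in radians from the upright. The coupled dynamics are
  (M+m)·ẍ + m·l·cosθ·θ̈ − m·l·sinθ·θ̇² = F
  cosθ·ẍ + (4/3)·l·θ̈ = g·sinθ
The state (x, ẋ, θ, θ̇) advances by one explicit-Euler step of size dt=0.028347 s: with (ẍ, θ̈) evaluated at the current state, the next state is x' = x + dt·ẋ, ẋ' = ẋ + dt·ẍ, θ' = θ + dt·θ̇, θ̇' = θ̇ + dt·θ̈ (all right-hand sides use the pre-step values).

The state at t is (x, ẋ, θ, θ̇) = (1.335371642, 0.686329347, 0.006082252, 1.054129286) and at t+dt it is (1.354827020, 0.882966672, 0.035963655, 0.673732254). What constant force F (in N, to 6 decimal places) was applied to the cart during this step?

F = 12.983812 N

ẍ = (ẋ'−ẋ)/dt = (0.882966672−0.686329347)/0.028347 = 6.936795
θ̈ = (θ̇'−θ̇)/dt = (0.673732254−1.054129286)/0.028347 = -13.419305
sinθ=0.006082, cosθ=0.999982
F = (M+m)·ẍ + m·l·cosθ·θ̈ − m·l·sinθ·θ̇² = 13.275846 + -0.291887 − 0.000147 = 12.983812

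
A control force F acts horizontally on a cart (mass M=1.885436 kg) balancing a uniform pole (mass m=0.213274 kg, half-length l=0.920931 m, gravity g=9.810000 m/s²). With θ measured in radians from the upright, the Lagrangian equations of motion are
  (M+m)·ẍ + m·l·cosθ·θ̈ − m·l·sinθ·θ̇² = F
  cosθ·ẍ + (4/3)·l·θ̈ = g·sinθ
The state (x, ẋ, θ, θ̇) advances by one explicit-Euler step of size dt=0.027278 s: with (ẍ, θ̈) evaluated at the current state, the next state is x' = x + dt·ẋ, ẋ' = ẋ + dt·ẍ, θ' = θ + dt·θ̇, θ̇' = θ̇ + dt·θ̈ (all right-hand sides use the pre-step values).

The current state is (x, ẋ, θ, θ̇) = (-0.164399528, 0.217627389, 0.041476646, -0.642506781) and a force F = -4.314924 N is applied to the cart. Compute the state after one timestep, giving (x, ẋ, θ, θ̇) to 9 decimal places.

sinθ=0.041464755, cosθ=0.999139967
temp = (F + m·l·θ̇²·sinθ)/(M+m) = (-4.314924 + 0.003362014)/2.098710 = -2.054386736
θ̈ = (g·sinθ − cosθ·temp)/(l·(4/3 − m·cos²θ/(M+m))) = 2.167851026
ẍ = temp − m·l·θ̈·cosθ/(M+m) = -2.257093546
Euler: x'=-0.164399528+0.027278·0.217627389=-0.158463088, ẋ'=0.217627389+0.027278·-2.257093546=0.156058391
       θ'=0.041476646+0.027278·-0.642506781=0.023950346, θ̇'=-0.642506781+0.027278·2.167851026=-0.583372141

(-0.158463088, 0.156058391, 0.023950346, -0.583372141)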